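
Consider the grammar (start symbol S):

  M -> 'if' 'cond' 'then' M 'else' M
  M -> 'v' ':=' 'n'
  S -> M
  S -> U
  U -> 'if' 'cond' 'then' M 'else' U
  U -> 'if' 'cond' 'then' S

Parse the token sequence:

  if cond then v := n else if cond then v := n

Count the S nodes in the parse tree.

2

[S [U if cond then [M v := n] else [U if cond then [S [M v := n]]]]]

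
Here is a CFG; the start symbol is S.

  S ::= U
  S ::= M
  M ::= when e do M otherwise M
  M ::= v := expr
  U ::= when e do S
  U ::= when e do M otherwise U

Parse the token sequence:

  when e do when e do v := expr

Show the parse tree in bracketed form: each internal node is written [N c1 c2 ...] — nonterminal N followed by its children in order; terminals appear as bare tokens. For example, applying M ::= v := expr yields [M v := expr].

[S [U when e do [S [U when e do [S [M v := expr]]]]]]

S
U
when e do S
when e do U
when e do when e do S
when e do when e do M
when e do when e do v := expr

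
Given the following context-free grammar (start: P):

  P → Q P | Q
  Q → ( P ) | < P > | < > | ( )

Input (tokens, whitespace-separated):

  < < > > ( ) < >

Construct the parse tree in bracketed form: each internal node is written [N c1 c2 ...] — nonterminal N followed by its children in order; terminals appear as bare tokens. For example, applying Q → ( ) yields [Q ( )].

[P [Q < [P [Q < >]] >] [P [Q ( )] [P [Q < >]]]]

P
Q P
< P > P
< Q > P
< < > > P
< < > > Q P
< < > > ( ) P
< < > > ( ) Q
< < > > ( ) < >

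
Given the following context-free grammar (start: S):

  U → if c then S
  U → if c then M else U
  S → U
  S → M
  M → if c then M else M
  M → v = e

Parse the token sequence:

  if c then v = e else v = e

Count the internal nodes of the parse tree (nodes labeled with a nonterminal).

[S [M if c then [M v = e] else [M v = e]]]

4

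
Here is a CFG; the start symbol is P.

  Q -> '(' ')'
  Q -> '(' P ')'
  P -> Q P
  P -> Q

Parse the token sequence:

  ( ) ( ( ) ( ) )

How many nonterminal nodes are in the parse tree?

[P [Q ( )] [P [Q ( [P [Q ( )] [P [Q ( )]]] )]]]

8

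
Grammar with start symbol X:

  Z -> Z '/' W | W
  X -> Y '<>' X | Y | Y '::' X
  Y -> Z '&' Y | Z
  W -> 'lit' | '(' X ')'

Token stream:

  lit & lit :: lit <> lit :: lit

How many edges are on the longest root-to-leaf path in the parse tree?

[X [Y [Z [W lit]] & [Y [Z [W lit]]]] :: [X [Y [Z [W lit]]] <> [X [Y [Z [W lit]]] :: [X [Y [Z [W lit]]]]]]]

7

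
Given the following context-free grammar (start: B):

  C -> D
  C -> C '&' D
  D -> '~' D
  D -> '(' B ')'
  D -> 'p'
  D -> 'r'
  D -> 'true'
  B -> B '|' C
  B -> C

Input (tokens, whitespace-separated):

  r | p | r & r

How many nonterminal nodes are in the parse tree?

11

[B [B [B [C [D r]]] | [C [D p]]] | [C [C [D r]] & [D r]]]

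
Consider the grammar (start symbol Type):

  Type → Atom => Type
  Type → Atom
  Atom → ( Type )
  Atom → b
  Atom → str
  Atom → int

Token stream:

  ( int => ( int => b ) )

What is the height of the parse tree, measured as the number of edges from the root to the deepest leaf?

8

[Type [Atom ( [Type [Atom int] => [Type [Atom ( [Type [Atom int] => [Type [Atom b]]] )]]] )]]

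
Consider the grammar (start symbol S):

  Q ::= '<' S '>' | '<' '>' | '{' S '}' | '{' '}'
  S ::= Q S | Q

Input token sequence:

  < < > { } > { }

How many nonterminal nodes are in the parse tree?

8

[S [Q < [S [Q < >] [S [Q { }]]] >] [S [Q { }]]]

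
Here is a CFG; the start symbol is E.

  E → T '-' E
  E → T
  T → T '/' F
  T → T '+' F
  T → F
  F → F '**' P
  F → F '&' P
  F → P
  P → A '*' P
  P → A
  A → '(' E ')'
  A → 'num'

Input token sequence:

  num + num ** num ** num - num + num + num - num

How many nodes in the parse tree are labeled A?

[E [T [T [F [P [A num]]]] + [F [F [F [P [A num]]] ** [P [A num]]] ** [P [A num]]]] - [E [T [T [T [F [P [A num]]]] + [F [P [A num]]]] + [F [P [A num]]]] - [E [T [F [P [A num]]]]]]]

8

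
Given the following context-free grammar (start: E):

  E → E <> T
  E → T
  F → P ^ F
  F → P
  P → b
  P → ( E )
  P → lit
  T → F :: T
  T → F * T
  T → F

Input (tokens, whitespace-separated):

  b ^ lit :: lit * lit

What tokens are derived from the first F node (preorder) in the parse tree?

[E [T [F [P b] ^ [F [P lit]]] :: [T [F [P lit]] * [T [F [P lit]]]]]]

b ^ lit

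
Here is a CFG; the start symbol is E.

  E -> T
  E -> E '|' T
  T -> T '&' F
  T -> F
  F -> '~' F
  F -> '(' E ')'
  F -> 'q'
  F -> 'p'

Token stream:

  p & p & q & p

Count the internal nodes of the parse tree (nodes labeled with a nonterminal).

9

[E [T [T [T [T [F p]] & [F p]] & [F q]] & [F p]]]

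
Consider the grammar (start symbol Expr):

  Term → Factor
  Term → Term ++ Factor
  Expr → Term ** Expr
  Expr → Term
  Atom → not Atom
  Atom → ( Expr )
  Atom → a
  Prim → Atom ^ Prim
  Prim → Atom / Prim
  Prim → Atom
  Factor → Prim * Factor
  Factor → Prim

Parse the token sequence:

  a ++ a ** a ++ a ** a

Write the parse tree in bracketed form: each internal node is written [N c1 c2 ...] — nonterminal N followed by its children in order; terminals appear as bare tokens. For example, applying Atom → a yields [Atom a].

Expr
Term ** Expr
Term ++ Factor ** Expr
Factor ++ Factor ** Expr
Prim ++ Factor ** Expr
Atom ++ Factor ** Expr
a ++ Factor ** Expr
a ++ Prim ** Expr
a ++ Atom ** Expr
a ++ a ** Expr
a ++ a ** Term ** Expr
a ++ a ** Term ++ Factor ** Expr
a ++ a ** Factor ++ Factor ** Expr
a ++ a ** Prim ++ Factor ** Expr
a ++ a ** Atom ++ Factor ** Expr
a ++ a ** a ++ Factor ** Expr
a ++ a ** a ++ Prim ** Expr
a ++ a ** a ++ Atom ** Expr
a ++ a ** a ++ a ** Expr
a ++ a ** a ++ a ** Term
a ++ a ** a ++ a ** Factor
a ++ a ** a ++ a ** Prim
a ++ a ** a ++ a ** Atom
a ++ a ** a ++ a ** a

[Expr [Term [Term [Factor [Prim [Atom a]]]] ++ [Factor [Prim [Atom a]]]] ** [Expr [Term [Term [Factor [Prim [Atom a]]]] ++ [Factor [Prim [Atom a]]]] ** [Expr [Term [Factor [Prim [Atom a]]]]]]]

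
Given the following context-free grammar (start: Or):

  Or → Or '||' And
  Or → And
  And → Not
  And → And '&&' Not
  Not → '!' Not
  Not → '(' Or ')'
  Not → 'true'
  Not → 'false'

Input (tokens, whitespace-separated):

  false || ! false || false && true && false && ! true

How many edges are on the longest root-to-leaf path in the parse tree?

6

[Or [Or [Or [And [Not false]]] || [And [Not ! [Not false]]]] || [And [And [And [And [Not false]] && [Not true]] && [Not false]] && [Not ! [Not true]]]]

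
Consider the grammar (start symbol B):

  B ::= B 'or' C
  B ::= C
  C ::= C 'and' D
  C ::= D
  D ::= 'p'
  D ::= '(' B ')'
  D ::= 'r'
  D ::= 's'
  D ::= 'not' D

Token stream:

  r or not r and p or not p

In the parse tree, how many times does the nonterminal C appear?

4

[B [B [B [C [D r]]] or [C [C [D not [D r]]] and [D p]]] or [C [D not [D p]]]]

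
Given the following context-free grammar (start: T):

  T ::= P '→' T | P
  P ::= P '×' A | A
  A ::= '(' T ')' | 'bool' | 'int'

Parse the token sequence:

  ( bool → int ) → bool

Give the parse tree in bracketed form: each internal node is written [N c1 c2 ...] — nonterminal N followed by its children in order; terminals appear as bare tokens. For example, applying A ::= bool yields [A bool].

[T [P [A ( [T [P [A bool]] → [T [P [A int]]]] )]] → [T [P [A bool]]]]

T
P → T
A → T
( T ) → T
( P → T ) → T
( A → T ) → T
( bool → T ) → T
( bool → P ) → T
( bool → A ) → T
( bool → int ) → T
( bool → int ) → P
( bool → int ) → A
( bool → int ) → bool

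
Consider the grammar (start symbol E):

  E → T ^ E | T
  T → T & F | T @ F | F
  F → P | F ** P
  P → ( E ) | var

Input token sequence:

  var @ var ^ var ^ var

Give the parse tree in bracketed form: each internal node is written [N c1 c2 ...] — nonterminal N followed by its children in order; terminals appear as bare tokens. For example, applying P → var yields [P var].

[E [T [T [F [P var]]] @ [F [P var]]] ^ [E [T [F [P var]]] ^ [E [T [F [P var]]]]]]

E
T ^ E
T @ F ^ E
F @ F ^ E
P @ F ^ E
var @ F ^ E
var @ P ^ E
var @ var ^ E
var @ var ^ T ^ E
var @ var ^ F ^ E
var @ var ^ P ^ E
var @ var ^ var ^ E
var @ var ^ var ^ T
var @ var ^ var ^ F
var @ var ^ var ^ P
var @ var ^ var ^ var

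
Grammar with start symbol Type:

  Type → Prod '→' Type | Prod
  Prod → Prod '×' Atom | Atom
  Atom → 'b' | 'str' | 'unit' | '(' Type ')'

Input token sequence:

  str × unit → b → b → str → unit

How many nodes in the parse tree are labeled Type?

5

[Type [Prod [Prod [Atom str]] × [Atom unit]] → [Type [Prod [Atom b]] → [Type [Prod [Atom b]] → [Type [Prod [Atom str]] → [Type [Prod [Atom unit]]]]]]]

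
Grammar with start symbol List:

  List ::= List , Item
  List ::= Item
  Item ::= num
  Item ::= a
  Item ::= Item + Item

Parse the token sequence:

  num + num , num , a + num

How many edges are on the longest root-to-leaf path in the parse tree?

5

[List [List [List [Item [Item num] + [Item num]]] , [Item num]] , [Item [Item a] + [Item num]]]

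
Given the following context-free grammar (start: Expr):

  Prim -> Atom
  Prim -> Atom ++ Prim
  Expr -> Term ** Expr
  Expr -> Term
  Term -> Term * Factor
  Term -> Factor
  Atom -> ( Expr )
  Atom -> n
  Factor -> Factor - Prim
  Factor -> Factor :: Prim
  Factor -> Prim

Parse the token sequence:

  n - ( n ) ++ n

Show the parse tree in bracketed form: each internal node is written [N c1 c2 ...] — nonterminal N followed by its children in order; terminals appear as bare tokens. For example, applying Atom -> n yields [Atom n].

[Expr [Term [Factor [Factor [Prim [Atom n]]] - [Prim [Atom ( [Expr [Term [Factor [Prim [Atom n]]]]] )] ++ [Prim [Atom n]]]]]]

Expr
Term
Factor
Factor - Prim
Prim - Prim
Atom - Prim
n - Prim
n - Atom ++ Prim
n - ( Expr ) ++ Prim
n - ( Term ) ++ Prim
n - ( Factor ) ++ Prim
n - ( Prim ) ++ Prim
n - ( Atom ) ++ Prim
n - ( n ) ++ Prim
n - ( n ) ++ Atom
n - ( n ) ++ n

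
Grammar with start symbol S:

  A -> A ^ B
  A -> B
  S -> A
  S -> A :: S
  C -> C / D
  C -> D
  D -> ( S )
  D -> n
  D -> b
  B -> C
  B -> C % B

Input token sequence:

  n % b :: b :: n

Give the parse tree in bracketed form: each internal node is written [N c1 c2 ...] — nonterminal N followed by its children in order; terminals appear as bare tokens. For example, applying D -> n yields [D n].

[S [A [B [C [D n]] % [B [C [D b]]]]] :: [S [A [B [C [D b]]]] :: [S [A [B [C [D n]]]]]]]

S
A :: S
B :: S
C % B :: S
D % B :: S
n % B :: S
n % C :: S
n % D :: S
n % b :: S
n % b :: A :: S
n % b :: B :: S
n % b :: C :: S
n % b :: D :: S
n % b :: b :: S
n % b :: b :: A
n % b :: b :: B
n % b :: b :: C
n % b :: b :: D
n % b :: b :: n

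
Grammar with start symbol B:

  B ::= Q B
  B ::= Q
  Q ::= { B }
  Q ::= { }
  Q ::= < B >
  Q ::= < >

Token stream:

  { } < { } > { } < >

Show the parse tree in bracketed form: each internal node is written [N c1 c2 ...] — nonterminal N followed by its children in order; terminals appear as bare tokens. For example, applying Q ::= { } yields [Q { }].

B
Q B
{ } B
{ } Q B
{ } < B > B
{ } < Q > B
{ } < { } > B
{ } < { } > Q B
{ } < { } > { } B
{ } < { } > { } Q
{ } < { } > { } < >

[B [Q { }] [B [Q < [B [Q { }]] >] [B [Q { }] [B [Q < >]]]]]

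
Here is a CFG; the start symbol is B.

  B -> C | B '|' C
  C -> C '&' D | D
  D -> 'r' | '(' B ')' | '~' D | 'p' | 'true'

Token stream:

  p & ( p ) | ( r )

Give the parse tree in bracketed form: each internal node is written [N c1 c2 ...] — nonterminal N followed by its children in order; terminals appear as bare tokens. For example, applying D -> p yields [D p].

[B [B [C [C [D p]] & [D ( [B [C [D p]]] )]]] | [C [D ( [B [C [D r]]] )]]]

B
B | C
C | C
C & D | C
D & D | C
p & D | C
p & ( B ) | C
p & ( C ) | C
p & ( D ) | C
p & ( p ) | C
p & ( p ) | D
p & ( p ) | ( B )
p & ( p ) | ( C )
p & ( p ) | ( D )
p & ( p ) | ( r )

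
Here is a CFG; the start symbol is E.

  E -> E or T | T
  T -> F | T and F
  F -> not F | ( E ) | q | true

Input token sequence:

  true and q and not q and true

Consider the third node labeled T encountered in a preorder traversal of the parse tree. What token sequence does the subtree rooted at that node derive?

[E [T [T [T [T [F true]] and [F q]] and [F not [F q]]] and [F true]]]

true and q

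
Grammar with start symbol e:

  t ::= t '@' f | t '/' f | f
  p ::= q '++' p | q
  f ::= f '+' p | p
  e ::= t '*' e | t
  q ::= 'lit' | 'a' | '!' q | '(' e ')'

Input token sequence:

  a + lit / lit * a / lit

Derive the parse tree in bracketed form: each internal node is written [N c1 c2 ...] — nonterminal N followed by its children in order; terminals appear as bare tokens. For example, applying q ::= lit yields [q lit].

e
t * e
t / f * e
f / f * e
f + p / f * e
p + p / f * e
q + p / f * e
a + p / f * e
a + q / f * e
a + lit / f * e
a + lit / p * e
a + lit / q * e
a + lit / lit * e
a + lit / lit * t
a + lit / lit * t / f
a + lit / lit * f / f
a + lit / lit * p / f
a + lit / lit * q / f
a + lit / lit * a / f
a + lit / lit * a / p
a + lit / lit * a / q
a + lit / lit * a / lit

[e [t [t [f [f [p [q a]]] + [p [q lit]]]] / [f [p [q lit]]]] * [e [t [t [f [p [q a]]]] / [f [p [q lit]]]]]]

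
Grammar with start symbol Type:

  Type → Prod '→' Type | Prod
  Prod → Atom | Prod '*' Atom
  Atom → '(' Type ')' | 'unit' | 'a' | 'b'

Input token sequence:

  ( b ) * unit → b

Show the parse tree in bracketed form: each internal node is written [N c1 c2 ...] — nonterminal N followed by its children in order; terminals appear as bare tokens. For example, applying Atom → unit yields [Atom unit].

Type
Prod → Type
Prod * Atom → Type
Atom * Atom → Type
( Type ) * Atom → Type
( Prod ) * Atom → Type
( Atom ) * Atom → Type
( b ) * Atom → Type
( b ) * unit → Type
( b ) * unit → Prod
( b ) * unit → Atom
( b ) * unit → b

[Type [Prod [Prod [Atom ( [Type [Prod [Atom b]]] )]] * [Atom unit]] → [Type [Prod [Atom b]]]]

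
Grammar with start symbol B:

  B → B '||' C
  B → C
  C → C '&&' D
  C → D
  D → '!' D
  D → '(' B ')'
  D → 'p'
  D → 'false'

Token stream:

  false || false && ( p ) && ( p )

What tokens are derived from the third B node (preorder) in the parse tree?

[B [B [C [D false]]] || [C [C [C [D false]] && [D ( [B [C [D p]]] )]] && [D ( [B [C [D p]]] )]]]

p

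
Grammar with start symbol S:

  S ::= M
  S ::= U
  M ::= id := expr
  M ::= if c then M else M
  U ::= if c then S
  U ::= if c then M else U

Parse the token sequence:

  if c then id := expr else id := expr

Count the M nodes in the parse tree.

[S [M if c then [M id := expr] else [M id := expr]]]

3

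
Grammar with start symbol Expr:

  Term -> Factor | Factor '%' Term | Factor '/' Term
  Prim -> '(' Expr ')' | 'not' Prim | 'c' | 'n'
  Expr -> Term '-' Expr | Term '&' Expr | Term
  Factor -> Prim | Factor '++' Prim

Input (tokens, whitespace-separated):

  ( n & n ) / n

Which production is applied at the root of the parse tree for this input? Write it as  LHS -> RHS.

Expr -> Term

[Expr [Term [Factor [Prim ( [Expr [Term [Factor [Prim n]]] & [Expr [Term [Factor [Prim n]]]]] )]] / [Term [Factor [Prim n]]]]]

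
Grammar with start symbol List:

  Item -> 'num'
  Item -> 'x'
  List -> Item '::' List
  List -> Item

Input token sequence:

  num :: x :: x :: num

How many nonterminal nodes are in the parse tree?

[List [Item num] :: [List [Item x] :: [List [Item x] :: [List [Item num]]]]]

8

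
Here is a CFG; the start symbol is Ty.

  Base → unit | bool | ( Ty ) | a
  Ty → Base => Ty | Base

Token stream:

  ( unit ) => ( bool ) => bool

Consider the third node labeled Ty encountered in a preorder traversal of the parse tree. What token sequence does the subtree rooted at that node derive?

[Ty [Base ( [Ty [Base unit]] )] => [Ty [Base ( [Ty [Base bool]] )] => [Ty [Base bool]]]]

( bool ) => bool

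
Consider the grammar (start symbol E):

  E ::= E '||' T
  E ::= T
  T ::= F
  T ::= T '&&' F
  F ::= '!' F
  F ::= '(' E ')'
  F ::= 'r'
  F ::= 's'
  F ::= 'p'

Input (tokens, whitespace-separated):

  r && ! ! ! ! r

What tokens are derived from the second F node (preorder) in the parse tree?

[E [T [T [F r]] && [F ! [F ! [F ! [F ! [F r]]]]]]]

! ! ! ! r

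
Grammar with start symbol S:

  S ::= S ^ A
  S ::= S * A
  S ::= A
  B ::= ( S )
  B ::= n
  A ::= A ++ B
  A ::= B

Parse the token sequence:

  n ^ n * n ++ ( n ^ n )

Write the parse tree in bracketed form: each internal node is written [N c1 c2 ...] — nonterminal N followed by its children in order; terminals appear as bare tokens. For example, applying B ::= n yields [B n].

S
S * A
S ^ A * A
A ^ A * A
B ^ A * A
n ^ A * A
n ^ B * A
n ^ n * A
n ^ n * A ++ B
n ^ n * B ++ B
n ^ n * n ++ B
n ^ n * n ++ ( S )
n ^ n * n ++ ( S ^ A )
n ^ n * n ++ ( A ^ A )
n ^ n * n ++ ( B ^ A )
n ^ n * n ++ ( n ^ A )
n ^ n * n ++ ( n ^ B )
n ^ n * n ++ ( n ^ n )

[S [S [S [A [B n]]] ^ [A [B n]]] * [A [A [B n]] ++ [B ( [S [S [A [B n]]] ^ [A [B n]]] )]]]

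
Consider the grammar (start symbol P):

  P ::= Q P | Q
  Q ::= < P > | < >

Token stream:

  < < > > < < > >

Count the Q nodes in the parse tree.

[P [Q < [P [Q < >]] >] [P [Q < [P [Q < >]] >]]]

4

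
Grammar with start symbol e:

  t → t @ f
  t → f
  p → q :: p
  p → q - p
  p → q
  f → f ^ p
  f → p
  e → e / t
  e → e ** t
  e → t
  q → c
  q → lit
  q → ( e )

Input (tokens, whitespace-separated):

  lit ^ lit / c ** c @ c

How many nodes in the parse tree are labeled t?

[e [e [e [t [f [f [p [q lit]]] ^ [p [q lit]]]]] / [t [f [p [q c]]]]] ** [t [t [f [p [q c]]]] @ [f [p [q c]]]]]

4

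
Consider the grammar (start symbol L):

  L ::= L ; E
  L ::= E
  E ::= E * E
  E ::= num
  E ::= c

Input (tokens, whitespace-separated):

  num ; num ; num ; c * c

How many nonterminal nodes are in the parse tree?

10

[L [L [L [L [E num]] ; [E num]] ; [E num]] ; [E [E c] * [E c]]]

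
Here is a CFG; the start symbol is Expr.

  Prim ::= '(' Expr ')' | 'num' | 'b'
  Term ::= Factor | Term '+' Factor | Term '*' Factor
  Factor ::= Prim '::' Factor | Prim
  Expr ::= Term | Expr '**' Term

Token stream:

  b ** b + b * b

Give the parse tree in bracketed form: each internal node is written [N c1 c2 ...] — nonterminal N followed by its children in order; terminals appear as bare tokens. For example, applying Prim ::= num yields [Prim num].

Expr
Expr ** Term
Term ** Term
Factor ** Term
Prim ** Term
b ** Term
b ** Term * Factor
b ** Term + Factor * Factor
b ** Factor + Factor * Factor
b ** Prim + Factor * Factor
b ** b + Factor * Factor
b ** b + Prim * Factor
b ** b + b * Factor
b ** b + b * Prim
b ** b + b * b

[Expr [Expr [Term [Factor [Prim b]]]] ** [Term [Term [Term [Factor [Prim b]]] + [Factor [Prim b]]] * [Factor [Prim b]]]]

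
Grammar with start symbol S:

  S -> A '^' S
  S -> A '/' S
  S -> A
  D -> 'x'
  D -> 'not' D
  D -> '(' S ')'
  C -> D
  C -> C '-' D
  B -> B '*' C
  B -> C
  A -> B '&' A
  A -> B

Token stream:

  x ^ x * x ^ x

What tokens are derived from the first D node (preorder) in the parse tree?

x

[S [A [B [C [D x]]]] ^ [S [A [B [B [C [D x]]] * [C [D x]]]] ^ [S [A [B [C [D x]]]]]]]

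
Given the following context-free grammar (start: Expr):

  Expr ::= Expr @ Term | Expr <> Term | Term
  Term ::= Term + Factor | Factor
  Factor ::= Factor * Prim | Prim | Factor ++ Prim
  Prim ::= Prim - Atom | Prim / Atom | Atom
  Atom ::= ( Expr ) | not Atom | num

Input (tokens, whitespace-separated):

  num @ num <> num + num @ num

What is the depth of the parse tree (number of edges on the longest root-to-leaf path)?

8

[Expr [Expr [Expr [Expr [Term [Factor [Prim [Atom num]]]]] @ [Term [Factor [Prim [Atom num]]]]] <> [Term [Term [Factor [Prim [Atom num]]]] + [Factor [Prim [Atom num]]]]] @ [Term [Factor [Prim [Atom num]]]]]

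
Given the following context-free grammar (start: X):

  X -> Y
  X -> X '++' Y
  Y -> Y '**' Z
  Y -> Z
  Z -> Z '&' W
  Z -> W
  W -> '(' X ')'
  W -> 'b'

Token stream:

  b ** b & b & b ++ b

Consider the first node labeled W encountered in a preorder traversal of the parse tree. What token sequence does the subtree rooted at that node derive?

[X [X [Y [Y [Z [W b]]] ** [Z [Z [Z [W b]] & [W b]] & [W b]]]] ++ [Y [Z [W b]]]]

b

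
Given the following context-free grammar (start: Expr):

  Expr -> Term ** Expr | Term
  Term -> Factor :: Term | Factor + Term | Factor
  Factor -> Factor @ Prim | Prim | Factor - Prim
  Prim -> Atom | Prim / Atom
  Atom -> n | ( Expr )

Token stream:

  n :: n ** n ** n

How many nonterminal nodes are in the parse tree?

[Expr [Term [Factor [Prim [Atom n]]] :: [Term [Factor [Prim [Atom n]]]]] ** [Expr [Term [Factor [Prim [Atom n]]]] ** [Expr [Term [Factor [Prim [Atom n]]]]]]]

19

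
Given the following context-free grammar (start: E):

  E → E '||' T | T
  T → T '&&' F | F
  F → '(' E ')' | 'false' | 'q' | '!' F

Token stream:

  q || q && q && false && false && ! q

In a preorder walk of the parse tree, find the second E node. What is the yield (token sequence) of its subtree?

[E [E [T [F q]]] || [T [T [T [T [T [F q]] && [F q]] && [F false]] && [F false]] && [F ! [F q]]]]

q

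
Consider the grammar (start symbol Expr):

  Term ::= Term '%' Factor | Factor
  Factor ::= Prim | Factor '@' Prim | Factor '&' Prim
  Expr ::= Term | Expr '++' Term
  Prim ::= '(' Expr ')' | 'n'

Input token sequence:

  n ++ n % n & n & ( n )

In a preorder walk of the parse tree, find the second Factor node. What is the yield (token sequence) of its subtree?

n

[Expr [Expr [Term [Factor [Prim n]]]] ++ [Term [Term [Factor [Prim n]]] % [Factor [Factor [Factor [Prim n]] & [Prim n]] & [Prim ( [Expr [Term [Factor [Prim n]]]] )]]]]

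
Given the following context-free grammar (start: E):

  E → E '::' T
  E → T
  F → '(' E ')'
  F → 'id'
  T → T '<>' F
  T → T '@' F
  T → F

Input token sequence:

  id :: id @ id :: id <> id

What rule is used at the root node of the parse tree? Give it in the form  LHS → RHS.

[E [E [E [T [F id]]] :: [T [T [F id]] @ [F id]]] :: [T [T [F id]] <> [F id]]]

E → E '::' T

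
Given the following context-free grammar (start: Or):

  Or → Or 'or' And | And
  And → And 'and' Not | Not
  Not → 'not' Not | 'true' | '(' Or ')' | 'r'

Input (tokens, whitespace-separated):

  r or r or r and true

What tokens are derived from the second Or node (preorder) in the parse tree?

[Or [Or [Or [And [Not r]]] or [And [Not r]]] or [And [And [Not r]] and [Not true]]]

r or r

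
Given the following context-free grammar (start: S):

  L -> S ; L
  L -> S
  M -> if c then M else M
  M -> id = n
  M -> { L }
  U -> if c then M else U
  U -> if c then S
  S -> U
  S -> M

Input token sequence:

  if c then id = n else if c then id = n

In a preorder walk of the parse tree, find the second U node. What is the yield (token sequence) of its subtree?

[S [U if c then [M id = n] else [U if c then [S [M id = n]]]]]

if c then id = n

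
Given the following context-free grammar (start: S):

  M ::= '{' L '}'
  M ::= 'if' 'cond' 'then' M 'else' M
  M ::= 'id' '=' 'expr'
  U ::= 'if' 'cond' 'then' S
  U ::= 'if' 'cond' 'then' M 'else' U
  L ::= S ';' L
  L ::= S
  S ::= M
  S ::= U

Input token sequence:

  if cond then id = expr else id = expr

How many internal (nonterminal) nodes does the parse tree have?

4

[S [M if cond then [M id = expr] else [M id = expr]]]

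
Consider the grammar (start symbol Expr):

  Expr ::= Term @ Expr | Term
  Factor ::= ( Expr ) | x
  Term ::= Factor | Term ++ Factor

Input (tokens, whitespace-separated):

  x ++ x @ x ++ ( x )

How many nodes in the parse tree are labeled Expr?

[Expr [Term [Term [Factor x]] ++ [Factor x]] @ [Expr [Term [Term [Factor x]] ++ [Factor ( [Expr [Term [Factor x]]] )]]]]

3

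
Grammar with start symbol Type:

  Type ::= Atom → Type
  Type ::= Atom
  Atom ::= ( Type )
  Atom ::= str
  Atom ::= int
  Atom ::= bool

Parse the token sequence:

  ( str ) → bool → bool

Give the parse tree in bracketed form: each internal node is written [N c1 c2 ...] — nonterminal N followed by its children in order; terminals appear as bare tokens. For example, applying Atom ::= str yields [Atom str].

Type
Atom → Type
( Type ) → Type
( Atom ) → Type
( str ) → Type
( str ) → Atom → Type
( str ) → bool → Type
( str ) → bool → Atom
( str ) → bool → bool

[Type [Atom ( [Type [Atom str]] )] → [Type [Atom bool] → [Type [Atom bool]]]]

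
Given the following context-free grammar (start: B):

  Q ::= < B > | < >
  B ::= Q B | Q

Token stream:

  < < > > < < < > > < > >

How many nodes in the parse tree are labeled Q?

6

[B [Q < [B [Q < >]] >] [B [Q < [B [Q < [B [Q < >]] >] [B [Q < >]]] >]]]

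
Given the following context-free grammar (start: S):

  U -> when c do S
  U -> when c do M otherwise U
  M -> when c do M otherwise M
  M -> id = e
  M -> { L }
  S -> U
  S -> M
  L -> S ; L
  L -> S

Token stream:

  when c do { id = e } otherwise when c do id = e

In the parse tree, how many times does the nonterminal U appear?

2

[S [U when c do [M { [L [S [M id = e]]] }] otherwise [U when c do [S [M id = e]]]]]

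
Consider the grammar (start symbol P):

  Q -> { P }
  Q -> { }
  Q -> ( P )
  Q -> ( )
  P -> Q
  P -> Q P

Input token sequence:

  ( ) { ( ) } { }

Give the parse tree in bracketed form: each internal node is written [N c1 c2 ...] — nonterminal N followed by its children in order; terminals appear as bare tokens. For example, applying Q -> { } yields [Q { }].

P
Q P
( ) P
( ) Q P
( ) { P } P
( ) { Q } P
( ) { ( ) } P
( ) { ( ) } Q
( ) { ( ) } { }

[P [Q ( )] [P [Q { [P [Q ( )]] }] [P [Q { }]]]]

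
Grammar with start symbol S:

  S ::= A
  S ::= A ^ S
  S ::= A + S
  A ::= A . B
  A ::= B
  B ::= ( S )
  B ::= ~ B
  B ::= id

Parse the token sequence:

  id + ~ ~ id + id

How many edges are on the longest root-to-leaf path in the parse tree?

6

[S [A [B id]] + [S [A [B ~ [B ~ [B id]]]] + [S [A [B id]]]]]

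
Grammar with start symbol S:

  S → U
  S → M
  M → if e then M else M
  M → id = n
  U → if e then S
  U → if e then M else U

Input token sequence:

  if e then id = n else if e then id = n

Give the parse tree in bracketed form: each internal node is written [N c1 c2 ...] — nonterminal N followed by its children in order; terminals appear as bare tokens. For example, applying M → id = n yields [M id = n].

[S [U if e then [M id = n] else [U if e then [S [M id = n]]]]]

S
U
if e then M else U
if e then id = n else U
if e then id = n else if e then S
if e then id = n else if e then M
if e then id = n else if e then id = n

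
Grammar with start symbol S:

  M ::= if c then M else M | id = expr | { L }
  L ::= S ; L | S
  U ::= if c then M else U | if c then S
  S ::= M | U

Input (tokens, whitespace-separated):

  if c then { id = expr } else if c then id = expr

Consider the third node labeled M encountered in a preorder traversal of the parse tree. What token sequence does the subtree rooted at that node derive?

[S [U if c then [M { [L [S [M id = expr]]] }] else [U if c then [S [M id = expr]]]]]

id = expr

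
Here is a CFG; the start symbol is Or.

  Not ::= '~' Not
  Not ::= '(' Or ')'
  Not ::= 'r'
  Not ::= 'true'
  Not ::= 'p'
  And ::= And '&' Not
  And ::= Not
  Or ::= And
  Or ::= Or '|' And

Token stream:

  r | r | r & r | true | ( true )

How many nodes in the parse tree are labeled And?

[Or [Or [Or [Or [Or [And [Not r]]] | [And [Not r]]] | [And [And [Not r]] & [Not r]]] | [And [Not true]]] | [And [Not ( [Or [And [Not true]]] )]]]

7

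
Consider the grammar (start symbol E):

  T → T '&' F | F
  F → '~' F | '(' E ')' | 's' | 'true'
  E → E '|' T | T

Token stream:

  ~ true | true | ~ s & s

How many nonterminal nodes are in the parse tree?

[E [E [E [T [F ~ [F true]]]] | [T [F true]]] | [T [T [F ~ [F s]]] & [F s]]]

13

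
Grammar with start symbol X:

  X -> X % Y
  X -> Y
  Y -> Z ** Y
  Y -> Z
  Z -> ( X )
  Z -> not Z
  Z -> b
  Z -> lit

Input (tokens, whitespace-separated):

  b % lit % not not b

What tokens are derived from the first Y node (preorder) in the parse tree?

b

[X [X [X [Y [Z b]]] % [Y [Z lit]]] % [Y [Z not [Z not [Z b]]]]]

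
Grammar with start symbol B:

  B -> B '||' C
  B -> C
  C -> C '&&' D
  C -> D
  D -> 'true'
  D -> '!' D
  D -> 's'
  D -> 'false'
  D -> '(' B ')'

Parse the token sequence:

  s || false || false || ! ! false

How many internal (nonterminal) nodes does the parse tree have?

[B [B [B [B [C [D s]]] || [C [D false]]] || [C [D false]]] || [C [D ! [D ! [D false]]]]]

14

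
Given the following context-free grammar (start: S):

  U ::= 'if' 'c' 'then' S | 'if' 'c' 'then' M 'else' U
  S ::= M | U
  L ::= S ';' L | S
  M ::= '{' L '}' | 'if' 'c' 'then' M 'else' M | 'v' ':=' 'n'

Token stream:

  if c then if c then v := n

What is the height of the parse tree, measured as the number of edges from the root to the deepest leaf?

6

[S [U if c then [S [U if c then [S [M v := n]]]]]]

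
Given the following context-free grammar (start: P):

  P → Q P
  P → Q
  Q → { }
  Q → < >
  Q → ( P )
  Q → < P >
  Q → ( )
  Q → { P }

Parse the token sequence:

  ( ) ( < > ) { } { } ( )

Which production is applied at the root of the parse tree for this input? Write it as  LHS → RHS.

[P [Q ( )] [P [Q ( [P [Q < >]] )] [P [Q { }] [P [Q { }] [P [Q ( )]]]]]]

P → Q P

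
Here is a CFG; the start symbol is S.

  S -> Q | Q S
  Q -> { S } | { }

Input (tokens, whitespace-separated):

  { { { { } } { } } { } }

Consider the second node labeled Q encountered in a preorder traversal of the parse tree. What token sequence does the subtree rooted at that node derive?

[S [Q { [S [Q { [S [Q { [S [Q { }]] }] [S [Q { }]]] }] [S [Q { }]]] }]]

{ { { } } { } }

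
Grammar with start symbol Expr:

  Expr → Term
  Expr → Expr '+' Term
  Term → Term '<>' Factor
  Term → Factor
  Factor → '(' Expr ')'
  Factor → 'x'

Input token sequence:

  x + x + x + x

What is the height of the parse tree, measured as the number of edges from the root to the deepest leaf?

[Expr [Expr [Expr [Expr [Term [Factor x]]] + [Term [Factor x]]] + [Term [Factor x]]] + [Term [Factor x]]]

6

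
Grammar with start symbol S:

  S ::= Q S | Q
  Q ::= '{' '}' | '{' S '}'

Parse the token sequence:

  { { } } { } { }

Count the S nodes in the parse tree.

4

[S [Q { [S [Q { }]] }] [S [Q { }] [S [Q { }]]]]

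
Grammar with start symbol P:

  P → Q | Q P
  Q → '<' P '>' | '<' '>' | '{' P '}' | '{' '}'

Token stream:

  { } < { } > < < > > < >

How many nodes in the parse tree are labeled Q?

[P [Q { }] [P [Q < [P [Q { }]] >] [P [Q < [P [Q < >]] >] [P [Q < >]]]]]

6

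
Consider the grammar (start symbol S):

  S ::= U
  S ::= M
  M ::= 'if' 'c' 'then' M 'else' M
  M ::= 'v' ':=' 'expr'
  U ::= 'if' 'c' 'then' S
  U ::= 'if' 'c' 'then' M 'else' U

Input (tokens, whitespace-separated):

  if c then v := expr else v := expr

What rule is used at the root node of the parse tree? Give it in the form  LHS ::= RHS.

S ::= M

[S [M if c then [M v := expr] else [M v := expr]]]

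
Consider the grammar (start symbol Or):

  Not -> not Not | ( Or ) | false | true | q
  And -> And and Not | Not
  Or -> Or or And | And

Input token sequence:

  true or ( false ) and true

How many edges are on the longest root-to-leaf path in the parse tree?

7

[Or [Or [And [Not true]]] or [And [And [Not ( [Or [And [Not false]]] )]] and [Not true]]]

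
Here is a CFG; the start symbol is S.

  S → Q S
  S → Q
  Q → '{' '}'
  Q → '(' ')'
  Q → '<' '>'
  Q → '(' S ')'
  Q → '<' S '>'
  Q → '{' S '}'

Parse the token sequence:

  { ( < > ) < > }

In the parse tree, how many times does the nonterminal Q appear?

4

[S [Q { [S [Q ( [S [Q < >]] )] [S [Q < >]]] }]]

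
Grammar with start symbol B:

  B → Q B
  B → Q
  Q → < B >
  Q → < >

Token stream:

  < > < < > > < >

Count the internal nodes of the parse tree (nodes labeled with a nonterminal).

[B [Q < >] [B [Q < [B [Q < >]] >] [B [Q < >]]]]

8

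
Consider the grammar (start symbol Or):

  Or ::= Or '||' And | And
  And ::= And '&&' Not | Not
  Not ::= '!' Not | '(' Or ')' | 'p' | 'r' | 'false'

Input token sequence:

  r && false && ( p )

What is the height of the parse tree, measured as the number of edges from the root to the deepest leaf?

[Or [And [And [And [Not r]] && [Not false]] && [Not ( [Or [And [Not p]]] )]]]

6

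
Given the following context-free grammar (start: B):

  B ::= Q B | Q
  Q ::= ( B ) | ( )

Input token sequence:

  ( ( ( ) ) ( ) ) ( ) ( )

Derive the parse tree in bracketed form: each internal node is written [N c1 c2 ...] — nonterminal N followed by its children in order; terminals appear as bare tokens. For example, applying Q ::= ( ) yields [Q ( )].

[B [Q ( [B [Q ( [B [Q ( )]] )] [B [Q ( )]]] )] [B [Q ( )] [B [Q ( )]]]]

B
Q B
( B ) B
( Q B ) B
( ( B ) B ) B
( ( Q ) B ) B
( ( ( ) ) B ) B
( ( ( ) ) Q ) B
( ( ( ) ) ( ) ) B
( ( ( ) ) ( ) ) Q B
( ( ( ) ) ( ) ) ( ) B
( ( ( ) ) ( ) ) ( ) Q
( ( ( ) ) ( ) ) ( ) ( )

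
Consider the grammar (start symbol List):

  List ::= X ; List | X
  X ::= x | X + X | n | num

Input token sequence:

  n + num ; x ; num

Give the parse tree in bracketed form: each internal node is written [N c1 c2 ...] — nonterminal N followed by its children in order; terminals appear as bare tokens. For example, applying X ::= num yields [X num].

[List [X [X n] + [X num]] ; [List [X x] ; [List [X num]]]]

List
X ; List
X + X ; List
n + X ; List
n + num ; List
n + num ; X ; List
n + num ; x ; List
n + num ; x ; X
n + num ; x ; num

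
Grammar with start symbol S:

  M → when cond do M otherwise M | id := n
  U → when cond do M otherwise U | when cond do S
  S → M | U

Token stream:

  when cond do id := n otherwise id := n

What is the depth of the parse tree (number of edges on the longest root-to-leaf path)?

3

[S [M when cond do [M id := n] otherwise [M id := n]]]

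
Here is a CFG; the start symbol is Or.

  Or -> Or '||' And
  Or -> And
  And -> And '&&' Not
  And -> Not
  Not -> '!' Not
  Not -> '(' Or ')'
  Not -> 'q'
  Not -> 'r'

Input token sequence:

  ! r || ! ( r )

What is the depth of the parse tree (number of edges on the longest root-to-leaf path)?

[Or [Or [And [Not ! [Not r]]]] || [And [Not ! [Not ( [Or [And [Not r]]] )]]]]

7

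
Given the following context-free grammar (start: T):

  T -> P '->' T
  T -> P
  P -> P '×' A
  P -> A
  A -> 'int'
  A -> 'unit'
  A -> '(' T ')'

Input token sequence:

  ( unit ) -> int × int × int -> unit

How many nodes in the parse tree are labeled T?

4

[T [P [A ( [T [P [A unit]]] )]] -> [T [P [P [P [A int]] × [A int]] × [A int]] -> [T [P [A unit]]]]]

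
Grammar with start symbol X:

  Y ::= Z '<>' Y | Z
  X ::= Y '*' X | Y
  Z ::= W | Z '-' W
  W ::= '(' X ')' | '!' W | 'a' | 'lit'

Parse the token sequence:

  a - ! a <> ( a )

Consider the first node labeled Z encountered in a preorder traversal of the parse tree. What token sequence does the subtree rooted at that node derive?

[X [Y [Z [Z [W a]] - [W ! [W a]]] <> [Y [Z [W ( [X [Y [Z [W a]]]] )]]]]]

a - ! a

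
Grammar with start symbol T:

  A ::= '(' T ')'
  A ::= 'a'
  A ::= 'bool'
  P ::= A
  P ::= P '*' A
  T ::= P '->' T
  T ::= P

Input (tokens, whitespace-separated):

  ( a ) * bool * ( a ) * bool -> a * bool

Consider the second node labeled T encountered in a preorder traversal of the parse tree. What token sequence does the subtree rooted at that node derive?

a

[T [P [P [P [P [A ( [T [P [A a]]] )]] * [A bool]] * [A ( [T [P [A a]]] )]] * [A bool]] -> [T [P [P [A a]] * [A bool]]]]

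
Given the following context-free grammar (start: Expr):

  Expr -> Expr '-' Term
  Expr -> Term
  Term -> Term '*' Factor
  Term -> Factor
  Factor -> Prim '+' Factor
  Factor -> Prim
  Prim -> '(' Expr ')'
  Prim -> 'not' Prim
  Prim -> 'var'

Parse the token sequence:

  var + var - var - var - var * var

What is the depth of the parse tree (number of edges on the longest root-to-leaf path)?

8

[Expr [Expr [Expr [Expr [Term [Factor [Prim var] + [Factor [Prim var]]]]] - [Term [Factor [Prim var]]]] - [Term [Factor [Prim var]]]] - [Term [Term [Factor [Prim var]]] * [Factor [Prim var]]]]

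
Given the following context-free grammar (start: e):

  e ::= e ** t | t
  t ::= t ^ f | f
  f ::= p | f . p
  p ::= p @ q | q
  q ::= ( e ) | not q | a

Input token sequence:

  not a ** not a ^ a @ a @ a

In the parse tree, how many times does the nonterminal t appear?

[e [e [t [f [p [q not [q a]]]]]] ** [t [t [f [p [q not [q a]]]]] ^ [f [p [p [p [q a]] @ [q a]] @ [q a]]]]]

3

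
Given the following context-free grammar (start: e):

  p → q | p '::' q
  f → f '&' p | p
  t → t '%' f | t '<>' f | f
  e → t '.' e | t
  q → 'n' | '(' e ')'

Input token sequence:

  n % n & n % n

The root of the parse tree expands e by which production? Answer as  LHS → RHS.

e → t

[e [t [t [t [f [p [q n]]]] % [f [f [p [q n]]] & [p [q n]]]] % [f [p [q n]]]]]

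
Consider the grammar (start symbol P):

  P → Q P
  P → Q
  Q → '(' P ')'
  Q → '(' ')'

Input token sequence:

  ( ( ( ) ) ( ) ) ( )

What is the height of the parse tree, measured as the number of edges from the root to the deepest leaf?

6

[P [Q ( [P [Q ( [P [Q ( )]] )] [P [Q ( )]]] )] [P [Q ( )]]]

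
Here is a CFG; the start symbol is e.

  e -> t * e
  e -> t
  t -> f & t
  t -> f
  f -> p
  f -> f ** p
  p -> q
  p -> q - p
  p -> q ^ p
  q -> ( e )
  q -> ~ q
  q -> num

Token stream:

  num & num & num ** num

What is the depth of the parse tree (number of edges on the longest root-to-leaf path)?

8

[e [t [f [p [q num]]] & [t [f [p [q num]]] & [t [f [f [p [q num]]] ** [p [q num]]]]]]]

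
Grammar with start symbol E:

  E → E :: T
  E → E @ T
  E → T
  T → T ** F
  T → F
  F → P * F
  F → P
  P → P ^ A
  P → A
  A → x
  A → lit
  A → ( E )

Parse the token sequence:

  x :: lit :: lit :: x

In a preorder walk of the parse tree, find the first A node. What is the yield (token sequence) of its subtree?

x

[E [E [E [E [T [F [P [A x]]]]] :: [T [F [P [A lit]]]]] :: [T [F [P [A lit]]]]] :: [T [F [P [A x]]]]]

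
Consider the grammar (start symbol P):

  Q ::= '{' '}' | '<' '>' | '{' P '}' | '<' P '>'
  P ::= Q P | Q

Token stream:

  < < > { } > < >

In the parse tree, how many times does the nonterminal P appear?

[P [Q < [P [Q < >] [P [Q { }]]] >] [P [Q < >]]]

4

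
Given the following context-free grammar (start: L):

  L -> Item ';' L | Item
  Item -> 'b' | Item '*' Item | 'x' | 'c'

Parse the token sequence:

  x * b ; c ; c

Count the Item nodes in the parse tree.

[L [Item [Item x] * [Item b]] ; [L [Item c] ; [L [Item c]]]]

5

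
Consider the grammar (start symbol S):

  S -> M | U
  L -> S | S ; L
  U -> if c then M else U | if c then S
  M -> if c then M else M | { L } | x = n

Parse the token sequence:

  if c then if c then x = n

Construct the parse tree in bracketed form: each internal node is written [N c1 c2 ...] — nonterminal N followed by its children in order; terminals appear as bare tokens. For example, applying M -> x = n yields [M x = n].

[S [U if c then [S [U if c then [S [M x = n]]]]]]

S
U
if c then S
if c then U
if c then if c then S
if c then if c then M
if c then if c then x = n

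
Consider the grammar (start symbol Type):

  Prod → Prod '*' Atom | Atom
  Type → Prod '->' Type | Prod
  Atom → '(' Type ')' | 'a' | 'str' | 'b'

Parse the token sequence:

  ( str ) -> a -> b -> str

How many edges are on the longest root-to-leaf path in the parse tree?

[Type [Prod [Atom ( [Type [Prod [Atom str]]] )]] -> [Type [Prod [Atom a]] -> [Type [Prod [Atom b]] -> [Type [Prod [Atom str]]]]]]

6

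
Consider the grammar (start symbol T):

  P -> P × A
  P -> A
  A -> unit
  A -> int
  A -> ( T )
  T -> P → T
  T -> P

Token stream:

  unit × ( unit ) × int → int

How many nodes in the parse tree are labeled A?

5

[T [P [P [P [A unit]] × [A ( [T [P [A unit]]] )]] × [A int]] → [T [P [A int]]]]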